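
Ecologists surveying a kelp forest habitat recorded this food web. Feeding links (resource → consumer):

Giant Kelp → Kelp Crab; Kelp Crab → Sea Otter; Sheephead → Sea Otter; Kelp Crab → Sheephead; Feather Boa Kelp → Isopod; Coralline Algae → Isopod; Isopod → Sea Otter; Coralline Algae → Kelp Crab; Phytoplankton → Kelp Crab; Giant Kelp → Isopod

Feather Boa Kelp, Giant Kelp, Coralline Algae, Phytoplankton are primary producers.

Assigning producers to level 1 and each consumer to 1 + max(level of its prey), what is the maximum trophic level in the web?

4

Producers (level 1): Feather Boa Kelp, Giant Kelp, Coralline Algae, Phytoplankton.
Giant Kelp → Kelp Crab → Sheephead → Sea Otter gives Sea Otter level 4.
No species has a prey at level 4, so no species reaches level 5.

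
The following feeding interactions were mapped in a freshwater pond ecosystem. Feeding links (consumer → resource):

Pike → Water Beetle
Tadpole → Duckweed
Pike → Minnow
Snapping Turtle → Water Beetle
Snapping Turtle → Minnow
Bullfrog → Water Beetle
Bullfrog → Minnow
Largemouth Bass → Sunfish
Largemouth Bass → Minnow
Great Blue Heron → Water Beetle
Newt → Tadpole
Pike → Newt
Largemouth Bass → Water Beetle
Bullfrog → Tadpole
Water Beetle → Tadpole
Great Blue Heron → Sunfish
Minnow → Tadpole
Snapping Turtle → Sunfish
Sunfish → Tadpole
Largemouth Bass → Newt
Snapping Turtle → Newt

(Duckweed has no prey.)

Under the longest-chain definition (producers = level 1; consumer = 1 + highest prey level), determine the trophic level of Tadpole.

Trophic level 2

Duckweed is a producer → level 1.
Tadpole eats Duckweed → level 2.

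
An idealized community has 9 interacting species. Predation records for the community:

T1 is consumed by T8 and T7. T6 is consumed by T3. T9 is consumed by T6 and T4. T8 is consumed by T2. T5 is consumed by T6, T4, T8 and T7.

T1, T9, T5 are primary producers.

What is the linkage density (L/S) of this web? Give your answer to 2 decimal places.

There are L = 10 links among S = 9 species.
L/S = 10/9 = 1.1111 ≈ 1.11.

L/S = 1.11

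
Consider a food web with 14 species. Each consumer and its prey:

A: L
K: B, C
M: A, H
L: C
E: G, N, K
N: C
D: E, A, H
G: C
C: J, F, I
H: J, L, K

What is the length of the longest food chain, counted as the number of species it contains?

One longest chain: J → C → K → E → D.
It has 5 species and 4 links.

5 species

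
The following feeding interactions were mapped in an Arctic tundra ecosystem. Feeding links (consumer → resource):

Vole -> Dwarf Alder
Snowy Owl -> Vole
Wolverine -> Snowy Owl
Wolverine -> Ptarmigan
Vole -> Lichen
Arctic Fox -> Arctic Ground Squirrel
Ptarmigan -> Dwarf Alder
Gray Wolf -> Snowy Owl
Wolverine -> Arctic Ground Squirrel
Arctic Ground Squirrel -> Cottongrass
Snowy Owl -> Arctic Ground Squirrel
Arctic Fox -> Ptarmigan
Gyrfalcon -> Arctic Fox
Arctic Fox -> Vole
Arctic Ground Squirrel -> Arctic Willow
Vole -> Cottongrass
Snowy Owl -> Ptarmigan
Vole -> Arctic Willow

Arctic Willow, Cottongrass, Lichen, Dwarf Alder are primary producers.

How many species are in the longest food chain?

One longest chain: Arctic Willow → Arctic Ground Squirrel → Snowy Owl → Wolverine.
It has 4 species and 3 links.

4 species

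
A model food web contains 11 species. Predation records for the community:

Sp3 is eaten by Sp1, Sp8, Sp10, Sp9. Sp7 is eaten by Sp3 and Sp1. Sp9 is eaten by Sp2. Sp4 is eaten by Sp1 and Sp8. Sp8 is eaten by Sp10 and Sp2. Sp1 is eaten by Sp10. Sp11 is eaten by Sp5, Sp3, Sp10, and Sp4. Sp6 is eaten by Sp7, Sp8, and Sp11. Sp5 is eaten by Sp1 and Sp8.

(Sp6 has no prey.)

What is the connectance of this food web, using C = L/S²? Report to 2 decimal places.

C = 0.17

The web has S = 11 species and L = 21 feeding links.
C = L / S² = 21 / 121 = 0.1736 ≈ 0.17.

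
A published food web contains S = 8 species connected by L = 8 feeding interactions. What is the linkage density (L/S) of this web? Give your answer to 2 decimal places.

There are L = 8 links among S = 8 species.
L/S = 8/8 = 1.0000 ≈ 1.00.

L/S = 1.00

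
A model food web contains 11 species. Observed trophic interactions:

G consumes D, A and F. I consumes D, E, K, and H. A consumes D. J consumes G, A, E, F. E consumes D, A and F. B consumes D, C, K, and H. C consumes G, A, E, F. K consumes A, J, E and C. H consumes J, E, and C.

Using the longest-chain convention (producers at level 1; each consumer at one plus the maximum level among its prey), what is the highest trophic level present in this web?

6

Producers (level 1): F, D.
D → A → E → C → K → I gives I level 6.
No species has a prey at level 6, so no species reaches level 7.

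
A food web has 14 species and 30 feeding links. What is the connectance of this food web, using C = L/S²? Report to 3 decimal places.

The web has S = 14 species and L = 30 feeding links.
C = L / S² = 30 / 196 = 0.1531 ≈ 0.153.

C = 0.153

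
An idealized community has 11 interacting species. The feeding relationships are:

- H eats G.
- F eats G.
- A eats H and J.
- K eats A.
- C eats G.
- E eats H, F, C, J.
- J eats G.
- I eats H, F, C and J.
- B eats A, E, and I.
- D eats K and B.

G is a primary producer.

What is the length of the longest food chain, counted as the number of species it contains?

One longest chain: G → F → I → B → D.
It has 5 species and 4 links.

5 species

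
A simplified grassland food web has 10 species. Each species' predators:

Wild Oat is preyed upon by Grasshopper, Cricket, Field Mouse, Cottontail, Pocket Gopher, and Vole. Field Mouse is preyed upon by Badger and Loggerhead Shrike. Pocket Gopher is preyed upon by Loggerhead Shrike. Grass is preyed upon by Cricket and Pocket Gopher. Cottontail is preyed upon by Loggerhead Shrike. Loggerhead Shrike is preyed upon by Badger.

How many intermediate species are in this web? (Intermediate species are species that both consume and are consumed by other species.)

Intermediate species (has both prey and predators): Field Mouse, Cottontail, Pocket Gopher, Loggerhead Shrike.
Count: 4.

4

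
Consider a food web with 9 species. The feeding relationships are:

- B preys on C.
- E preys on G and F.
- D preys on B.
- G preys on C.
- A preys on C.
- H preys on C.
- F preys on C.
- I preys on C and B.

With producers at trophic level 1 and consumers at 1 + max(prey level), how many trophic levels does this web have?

Producers (level 1): C.
C → B → D gives D level 3.
No species has a prey at level 3, so no species reaches level 4.

3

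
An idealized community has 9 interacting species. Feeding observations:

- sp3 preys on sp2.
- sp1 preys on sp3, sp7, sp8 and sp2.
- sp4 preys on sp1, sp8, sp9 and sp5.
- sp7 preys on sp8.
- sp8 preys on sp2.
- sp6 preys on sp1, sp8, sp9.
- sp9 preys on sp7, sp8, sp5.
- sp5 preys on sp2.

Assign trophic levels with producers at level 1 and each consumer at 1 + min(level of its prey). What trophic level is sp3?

sp2 is a producer → level 1.
sp3 eats sp2 → level 2.

Trophic level 2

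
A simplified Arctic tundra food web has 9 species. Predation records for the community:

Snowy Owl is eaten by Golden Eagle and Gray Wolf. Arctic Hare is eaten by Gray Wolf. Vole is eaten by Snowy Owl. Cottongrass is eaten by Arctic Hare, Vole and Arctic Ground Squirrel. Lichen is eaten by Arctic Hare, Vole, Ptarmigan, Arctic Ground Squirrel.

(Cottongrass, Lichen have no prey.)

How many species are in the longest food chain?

One longest chain: Cottongrass → Vole → Snowy Owl → Golden Eagle.
It has 4 species and 3 links.

4 species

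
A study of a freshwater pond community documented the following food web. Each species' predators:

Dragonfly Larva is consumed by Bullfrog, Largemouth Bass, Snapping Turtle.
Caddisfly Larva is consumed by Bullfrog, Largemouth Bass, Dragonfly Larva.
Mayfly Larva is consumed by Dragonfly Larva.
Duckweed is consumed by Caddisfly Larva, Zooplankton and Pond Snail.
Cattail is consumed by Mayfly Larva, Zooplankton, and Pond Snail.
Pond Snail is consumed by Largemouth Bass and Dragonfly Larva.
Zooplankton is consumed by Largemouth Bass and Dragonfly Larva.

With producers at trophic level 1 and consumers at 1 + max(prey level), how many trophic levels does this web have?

4

Producers (level 1): Duckweed, Cattail.
Duckweed → Zooplankton → Dragonfly Larva → Bullfrog gives Bullfrog level 4.
No species has a prey at level 4, so no species reaches level 5.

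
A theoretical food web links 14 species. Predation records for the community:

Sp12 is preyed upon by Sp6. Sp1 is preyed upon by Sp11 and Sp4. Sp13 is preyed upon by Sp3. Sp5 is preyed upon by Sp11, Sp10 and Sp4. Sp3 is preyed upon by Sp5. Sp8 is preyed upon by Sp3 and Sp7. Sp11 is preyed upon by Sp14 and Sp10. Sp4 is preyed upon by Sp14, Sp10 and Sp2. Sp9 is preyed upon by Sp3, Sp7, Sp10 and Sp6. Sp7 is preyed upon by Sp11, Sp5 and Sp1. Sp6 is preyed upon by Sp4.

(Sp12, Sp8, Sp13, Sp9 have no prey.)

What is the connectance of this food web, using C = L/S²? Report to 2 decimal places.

C = 0.12

The web has S = 14 species and L = 23 feeding links.
C = L / S² = 23 / 196 = 0.1173 ≈ 0.12.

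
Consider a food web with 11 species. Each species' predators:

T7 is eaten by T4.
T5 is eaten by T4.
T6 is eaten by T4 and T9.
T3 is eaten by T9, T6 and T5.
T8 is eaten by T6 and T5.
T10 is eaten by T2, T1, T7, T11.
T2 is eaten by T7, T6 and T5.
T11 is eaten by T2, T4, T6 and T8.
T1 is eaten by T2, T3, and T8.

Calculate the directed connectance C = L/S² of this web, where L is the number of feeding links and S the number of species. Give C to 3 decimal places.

The web has S = 11 species and L = 23 feeding links.
C = L / S² = 23 / 121 = 0.1901 ≈ 0.190.

C = 0.190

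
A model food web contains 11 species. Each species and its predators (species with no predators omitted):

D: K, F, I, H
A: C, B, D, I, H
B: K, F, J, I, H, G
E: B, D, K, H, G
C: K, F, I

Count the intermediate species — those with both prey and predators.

Intermediate species (has both prey and predators): C, B, D.
Count: 3.

3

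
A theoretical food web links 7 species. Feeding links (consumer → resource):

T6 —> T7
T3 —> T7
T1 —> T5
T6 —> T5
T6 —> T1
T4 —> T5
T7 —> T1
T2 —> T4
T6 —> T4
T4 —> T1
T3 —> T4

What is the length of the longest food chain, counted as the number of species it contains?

4 species

One longest chain: T5 → T1 → T7 → T3.
It has 4 species and 3 links.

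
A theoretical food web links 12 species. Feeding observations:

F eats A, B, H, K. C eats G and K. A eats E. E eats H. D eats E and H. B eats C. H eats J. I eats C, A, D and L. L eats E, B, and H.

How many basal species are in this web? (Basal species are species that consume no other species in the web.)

Basal species (no prey listed): G, K, J.
Count: 3.

3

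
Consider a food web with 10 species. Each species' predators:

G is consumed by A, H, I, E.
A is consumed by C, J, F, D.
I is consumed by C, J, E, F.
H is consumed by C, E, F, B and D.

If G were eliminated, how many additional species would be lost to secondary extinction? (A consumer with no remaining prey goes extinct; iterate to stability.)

9

Remove G.
Round 1: H (all prey gone), I (all prey gone), A (all prey gone) → extinct.
Round 2: D (all prey gone), C (all prey gone), B (all prey gone), E (all prey gone), J (all prey gone), F (all prey gone) → extinct.
No further losses. Total secondary extinctions: 9.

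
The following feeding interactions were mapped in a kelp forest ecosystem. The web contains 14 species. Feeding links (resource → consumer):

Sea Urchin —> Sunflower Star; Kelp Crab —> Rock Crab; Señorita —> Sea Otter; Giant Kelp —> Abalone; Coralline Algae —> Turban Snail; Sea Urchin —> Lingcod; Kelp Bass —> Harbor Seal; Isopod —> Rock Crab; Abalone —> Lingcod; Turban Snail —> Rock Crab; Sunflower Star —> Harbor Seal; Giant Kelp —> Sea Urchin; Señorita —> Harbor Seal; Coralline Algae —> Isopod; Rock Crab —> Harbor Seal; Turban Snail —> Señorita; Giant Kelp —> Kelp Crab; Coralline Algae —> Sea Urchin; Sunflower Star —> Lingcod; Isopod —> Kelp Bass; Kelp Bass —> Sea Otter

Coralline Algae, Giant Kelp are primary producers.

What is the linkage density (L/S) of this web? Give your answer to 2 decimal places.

There are L = 21 links among S = 14 species.
L/S = 21/14 = 1.5000 ≈ 1.50.

L/S = 1.50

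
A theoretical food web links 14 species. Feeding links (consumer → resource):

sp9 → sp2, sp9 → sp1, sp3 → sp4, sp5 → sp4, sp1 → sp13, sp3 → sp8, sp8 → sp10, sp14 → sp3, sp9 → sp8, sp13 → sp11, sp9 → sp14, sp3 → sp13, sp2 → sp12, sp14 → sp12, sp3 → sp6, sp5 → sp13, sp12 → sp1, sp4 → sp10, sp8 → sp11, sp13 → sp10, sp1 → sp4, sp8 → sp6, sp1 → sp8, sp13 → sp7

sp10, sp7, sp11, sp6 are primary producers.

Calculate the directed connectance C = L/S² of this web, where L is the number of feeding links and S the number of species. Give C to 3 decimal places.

C = 0.122

The web has S = 14 species and L = 24 feeding links.
C = L / S² = 24 / 196 = 0.1224 ≈ 0.122.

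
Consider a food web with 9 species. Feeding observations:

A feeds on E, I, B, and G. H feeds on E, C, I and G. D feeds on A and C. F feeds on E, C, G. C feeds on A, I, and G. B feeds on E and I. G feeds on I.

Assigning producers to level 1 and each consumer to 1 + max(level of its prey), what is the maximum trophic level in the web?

Producers (level 1): E, I.
I → G → A → C → D gives D level 5.
No species has a prey at level 5, so no species reaches level 6.

5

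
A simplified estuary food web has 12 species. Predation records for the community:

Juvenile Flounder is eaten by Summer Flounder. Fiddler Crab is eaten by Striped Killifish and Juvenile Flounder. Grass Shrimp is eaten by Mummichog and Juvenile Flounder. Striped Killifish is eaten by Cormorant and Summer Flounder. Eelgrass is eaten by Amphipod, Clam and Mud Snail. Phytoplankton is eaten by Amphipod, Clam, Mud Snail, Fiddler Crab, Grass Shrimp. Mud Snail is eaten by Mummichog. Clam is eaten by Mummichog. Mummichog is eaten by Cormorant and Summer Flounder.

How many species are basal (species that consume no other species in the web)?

2

Basal species (no prey listed): Eelgrass, Phytoplankton.
Count: 2.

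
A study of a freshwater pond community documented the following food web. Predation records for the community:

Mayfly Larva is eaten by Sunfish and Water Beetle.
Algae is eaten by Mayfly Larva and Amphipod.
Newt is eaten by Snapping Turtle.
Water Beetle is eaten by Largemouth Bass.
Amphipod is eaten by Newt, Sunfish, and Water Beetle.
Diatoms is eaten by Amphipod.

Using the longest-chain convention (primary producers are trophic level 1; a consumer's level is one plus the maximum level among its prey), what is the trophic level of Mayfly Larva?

Trophic level 2

Algae is a producer → level 1.
Mayfly Larva eats Algae → level 2.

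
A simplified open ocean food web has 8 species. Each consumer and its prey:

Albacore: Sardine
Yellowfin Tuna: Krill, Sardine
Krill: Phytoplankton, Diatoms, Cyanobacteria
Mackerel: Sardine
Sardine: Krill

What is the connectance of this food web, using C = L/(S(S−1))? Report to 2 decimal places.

C = 0.14

The web has S = 8 species and L = 8 feeding links.
C = L / (S(S−1)) = 8 / 56 = 0.1429 ≈ 0.14.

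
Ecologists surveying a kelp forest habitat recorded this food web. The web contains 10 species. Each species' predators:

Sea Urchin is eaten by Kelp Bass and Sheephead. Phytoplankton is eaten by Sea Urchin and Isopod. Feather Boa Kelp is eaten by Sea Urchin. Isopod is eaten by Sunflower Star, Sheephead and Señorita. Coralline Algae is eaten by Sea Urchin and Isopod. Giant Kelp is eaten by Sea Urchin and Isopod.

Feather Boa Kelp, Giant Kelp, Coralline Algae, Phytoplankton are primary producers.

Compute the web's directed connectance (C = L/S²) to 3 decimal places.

The web has S = 10 species and L = 12 feeding links.
C = L / S² = 12 / 100 = 0.1200 ≈ 0.120.

C = 0.120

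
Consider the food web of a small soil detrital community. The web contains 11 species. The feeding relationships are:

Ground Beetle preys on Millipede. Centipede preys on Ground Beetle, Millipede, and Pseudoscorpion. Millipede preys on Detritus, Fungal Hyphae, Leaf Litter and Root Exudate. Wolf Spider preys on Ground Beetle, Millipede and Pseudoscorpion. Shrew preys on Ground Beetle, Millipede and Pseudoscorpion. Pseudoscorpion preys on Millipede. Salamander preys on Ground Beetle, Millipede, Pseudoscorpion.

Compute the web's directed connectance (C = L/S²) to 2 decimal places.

The web has S = 11 species and L = 18 feeding links.
C = L / S² = 18 / 121 = 0.1488 ≈ 0.15.

C = 0.15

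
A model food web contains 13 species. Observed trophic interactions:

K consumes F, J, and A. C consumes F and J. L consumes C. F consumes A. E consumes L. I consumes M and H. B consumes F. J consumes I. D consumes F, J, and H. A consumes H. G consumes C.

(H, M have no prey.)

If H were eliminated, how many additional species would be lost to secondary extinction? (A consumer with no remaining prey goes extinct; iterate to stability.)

3

Remove H.
Round 1: A (all prey gone) → extinct.
Round 2: F (all prey gone) → extinct.
Round 3: B (all prey gone) → extinct.
No further losses. Total secondary extinctions: 3.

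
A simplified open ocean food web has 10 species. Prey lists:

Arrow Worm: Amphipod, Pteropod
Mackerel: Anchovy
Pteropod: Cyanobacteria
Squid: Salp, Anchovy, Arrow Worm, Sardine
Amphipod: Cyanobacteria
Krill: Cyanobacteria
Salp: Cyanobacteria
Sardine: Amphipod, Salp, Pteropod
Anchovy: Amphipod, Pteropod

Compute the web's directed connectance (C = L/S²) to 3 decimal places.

C = 0.160

The web has S = 10 species and L = 16 feeding links.
C = L / S² = 16 / 100 = 0.1600 ≈ 0.160.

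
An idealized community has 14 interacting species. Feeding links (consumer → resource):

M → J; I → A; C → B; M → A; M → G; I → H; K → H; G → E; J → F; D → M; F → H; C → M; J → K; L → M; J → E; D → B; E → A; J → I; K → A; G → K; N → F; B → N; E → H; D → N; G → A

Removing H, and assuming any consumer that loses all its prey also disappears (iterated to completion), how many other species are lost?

3

Remove H.
Round 1: F (all prey gone) → extinct.
Round 2: N (all prey gone) → extinct.
Round 3: B (all prey gone) → extinct.
No further losses. Total secondary extinctions: 3.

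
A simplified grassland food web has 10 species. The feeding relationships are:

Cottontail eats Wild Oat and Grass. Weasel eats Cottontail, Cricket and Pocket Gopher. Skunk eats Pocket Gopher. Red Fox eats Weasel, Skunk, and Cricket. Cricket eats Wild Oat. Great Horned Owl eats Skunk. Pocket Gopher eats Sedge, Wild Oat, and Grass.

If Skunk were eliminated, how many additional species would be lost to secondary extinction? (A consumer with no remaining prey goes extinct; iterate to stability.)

1

Remove Skunk.
Round 1: Great Horned Owl (all prey gone) → extinct.
No further losses. Total secondary extinctions: 1.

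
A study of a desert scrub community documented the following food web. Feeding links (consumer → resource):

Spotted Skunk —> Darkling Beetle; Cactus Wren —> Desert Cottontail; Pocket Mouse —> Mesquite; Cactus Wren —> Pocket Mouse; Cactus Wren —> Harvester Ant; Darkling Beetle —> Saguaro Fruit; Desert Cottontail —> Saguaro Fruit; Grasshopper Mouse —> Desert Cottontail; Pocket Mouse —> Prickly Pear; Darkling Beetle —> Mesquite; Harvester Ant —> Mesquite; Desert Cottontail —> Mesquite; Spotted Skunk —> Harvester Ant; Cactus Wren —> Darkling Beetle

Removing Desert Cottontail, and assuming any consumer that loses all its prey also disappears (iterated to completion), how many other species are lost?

Remove Desert Cottontail.
Round 1: Grasshopper Mouse (all prey gone) → extinct.
No further losses. Total secondary extinctions: 1.

1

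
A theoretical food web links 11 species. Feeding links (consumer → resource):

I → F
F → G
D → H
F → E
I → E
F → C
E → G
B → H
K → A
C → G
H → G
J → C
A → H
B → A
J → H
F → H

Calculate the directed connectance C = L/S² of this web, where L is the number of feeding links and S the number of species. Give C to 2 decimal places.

The web has S = 11 species and L = 16 feeding links.
C = L / S² = 16 / 121 = 0.1322 ≈ 0.13.

C = 0.13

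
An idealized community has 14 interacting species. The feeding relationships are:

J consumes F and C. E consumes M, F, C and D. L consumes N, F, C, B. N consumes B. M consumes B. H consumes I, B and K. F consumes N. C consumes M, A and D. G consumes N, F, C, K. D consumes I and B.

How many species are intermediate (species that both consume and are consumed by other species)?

Intermediate species (has both prey and predators): D, N, M, C, F.
Count: 5.

5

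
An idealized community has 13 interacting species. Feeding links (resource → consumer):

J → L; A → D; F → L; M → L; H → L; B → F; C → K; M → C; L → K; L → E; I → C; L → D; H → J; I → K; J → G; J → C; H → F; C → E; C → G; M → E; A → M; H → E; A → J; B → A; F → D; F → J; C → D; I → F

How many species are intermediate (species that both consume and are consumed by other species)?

6

Intermediate species (has both prey and predators): A, F, M, J, C, L.
Count: 6.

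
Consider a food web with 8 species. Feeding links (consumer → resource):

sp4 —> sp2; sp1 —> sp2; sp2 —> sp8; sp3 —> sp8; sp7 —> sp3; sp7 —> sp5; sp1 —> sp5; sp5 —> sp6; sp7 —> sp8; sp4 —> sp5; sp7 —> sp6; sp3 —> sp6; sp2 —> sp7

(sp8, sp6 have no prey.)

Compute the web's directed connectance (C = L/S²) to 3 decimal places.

C = 0.203

The web has S = 8 species and L = 13 feeding links.
C = L / S² = 13 / 64 = 0.2031 ≈ 0.203.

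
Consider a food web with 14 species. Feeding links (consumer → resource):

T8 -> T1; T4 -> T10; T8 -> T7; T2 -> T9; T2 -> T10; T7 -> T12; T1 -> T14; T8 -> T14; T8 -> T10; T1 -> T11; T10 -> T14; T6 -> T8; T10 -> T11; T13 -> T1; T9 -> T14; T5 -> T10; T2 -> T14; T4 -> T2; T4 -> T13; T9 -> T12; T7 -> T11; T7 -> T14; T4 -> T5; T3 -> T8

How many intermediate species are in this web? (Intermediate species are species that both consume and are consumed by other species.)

Intermediate species (has both prey and predators): T10, T7, T1, T9, T2, T13, T8, T5.
Count: 8.

8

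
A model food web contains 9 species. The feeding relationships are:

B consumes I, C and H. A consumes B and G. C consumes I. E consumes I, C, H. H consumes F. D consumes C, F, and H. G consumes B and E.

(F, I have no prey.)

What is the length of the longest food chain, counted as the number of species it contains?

One longest chain: F → H → E → G → A.
It has 5 species and 4 links.

5 species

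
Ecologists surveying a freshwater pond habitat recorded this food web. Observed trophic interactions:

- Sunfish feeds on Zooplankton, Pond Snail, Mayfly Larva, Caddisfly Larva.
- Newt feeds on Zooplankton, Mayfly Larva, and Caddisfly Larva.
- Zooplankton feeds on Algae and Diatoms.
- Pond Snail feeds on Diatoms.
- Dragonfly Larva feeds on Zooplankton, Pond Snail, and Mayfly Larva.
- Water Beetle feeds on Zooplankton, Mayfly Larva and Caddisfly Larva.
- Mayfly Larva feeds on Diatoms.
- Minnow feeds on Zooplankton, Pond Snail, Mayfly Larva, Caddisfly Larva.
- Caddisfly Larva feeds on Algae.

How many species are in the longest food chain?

One longest chain: Diatoms → Mayfly Larva → Water Beetle.
It has 3 species and 2 links.

3 species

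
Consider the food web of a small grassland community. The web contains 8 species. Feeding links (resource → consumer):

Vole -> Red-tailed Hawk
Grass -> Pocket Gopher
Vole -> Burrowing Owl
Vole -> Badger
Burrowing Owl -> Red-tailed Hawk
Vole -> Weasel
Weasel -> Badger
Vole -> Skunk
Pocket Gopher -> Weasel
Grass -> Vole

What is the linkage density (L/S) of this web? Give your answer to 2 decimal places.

L/S = 1.25

There are L = 10 links among S = 8 species.
L/S = 10/8 = 1.2500 ≈ 1.25.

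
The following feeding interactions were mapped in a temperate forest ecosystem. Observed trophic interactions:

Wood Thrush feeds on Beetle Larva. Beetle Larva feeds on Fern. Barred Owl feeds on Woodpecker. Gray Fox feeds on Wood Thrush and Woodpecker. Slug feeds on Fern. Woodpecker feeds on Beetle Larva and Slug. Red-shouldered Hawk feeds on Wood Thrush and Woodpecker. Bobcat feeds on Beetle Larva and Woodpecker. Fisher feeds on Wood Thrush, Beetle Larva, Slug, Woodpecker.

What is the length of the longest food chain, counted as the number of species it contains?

One longest chain: Fern → Beetle Larva → Woodpecker → Barred Owl.
It has 4 species and 3 links.

4 species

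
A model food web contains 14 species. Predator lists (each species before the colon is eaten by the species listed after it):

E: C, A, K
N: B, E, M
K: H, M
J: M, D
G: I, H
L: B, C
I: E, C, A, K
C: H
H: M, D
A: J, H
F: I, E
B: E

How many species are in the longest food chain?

6 species

One longest chain: N → B → E → A → J → M.
It has 6 species and 5 links.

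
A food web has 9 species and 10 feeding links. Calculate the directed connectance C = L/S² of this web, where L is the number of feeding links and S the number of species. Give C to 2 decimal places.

The web has S = 9 species and L = 10 feeding links.
C = L / S² = 10 / 81 = 0.1235 ≈ 0.12.

C = 0.12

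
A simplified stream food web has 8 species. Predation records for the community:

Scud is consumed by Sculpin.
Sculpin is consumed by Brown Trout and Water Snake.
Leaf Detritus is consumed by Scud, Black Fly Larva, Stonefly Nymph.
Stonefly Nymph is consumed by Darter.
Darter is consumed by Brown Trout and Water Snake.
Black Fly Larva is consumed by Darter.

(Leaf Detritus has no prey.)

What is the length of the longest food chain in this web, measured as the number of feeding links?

3 links

One longest chain: Leaf Detritus → Scud → Sculpin → Brown Trout.
It has 4 species and 3 links.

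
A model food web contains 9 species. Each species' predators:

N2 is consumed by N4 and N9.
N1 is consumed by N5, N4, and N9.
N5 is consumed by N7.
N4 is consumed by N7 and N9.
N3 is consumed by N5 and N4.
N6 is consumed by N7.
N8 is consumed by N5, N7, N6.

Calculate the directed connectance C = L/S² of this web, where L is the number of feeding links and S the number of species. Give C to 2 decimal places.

C = 0.17

The web has S = 9 species and L = 14 feeding links.
C = L / S² = 14 / 81 = 0.1728 ≈ 0.17.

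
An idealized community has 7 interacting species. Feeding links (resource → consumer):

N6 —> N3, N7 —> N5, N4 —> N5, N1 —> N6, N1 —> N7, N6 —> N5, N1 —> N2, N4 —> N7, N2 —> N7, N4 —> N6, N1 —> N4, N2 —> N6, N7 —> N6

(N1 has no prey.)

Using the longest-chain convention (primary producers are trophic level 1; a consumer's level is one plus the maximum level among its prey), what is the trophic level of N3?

Trophic level 5

N1 is a producer → level 1.
N4 eats N1 → level 2.
N7 eats N4 (level 2); other prey at levels: N1 1, N2 2 → level 3.
N6 eats N7 (level 3); other prey at levels: N1 1, N4 2, N2 2 → level 4.
N3 eats N6 → level 5.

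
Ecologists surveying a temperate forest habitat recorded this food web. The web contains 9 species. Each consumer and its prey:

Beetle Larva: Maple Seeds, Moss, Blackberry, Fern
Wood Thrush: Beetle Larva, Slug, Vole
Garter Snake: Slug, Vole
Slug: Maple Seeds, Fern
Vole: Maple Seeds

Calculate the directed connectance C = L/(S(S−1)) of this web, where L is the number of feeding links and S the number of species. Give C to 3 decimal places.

The web has S = 9 species and L = 12 feeding links.
C = L / (S(S−1)) = 12 / 72 = 0.1667 ≈ 0.167.

C = 0.167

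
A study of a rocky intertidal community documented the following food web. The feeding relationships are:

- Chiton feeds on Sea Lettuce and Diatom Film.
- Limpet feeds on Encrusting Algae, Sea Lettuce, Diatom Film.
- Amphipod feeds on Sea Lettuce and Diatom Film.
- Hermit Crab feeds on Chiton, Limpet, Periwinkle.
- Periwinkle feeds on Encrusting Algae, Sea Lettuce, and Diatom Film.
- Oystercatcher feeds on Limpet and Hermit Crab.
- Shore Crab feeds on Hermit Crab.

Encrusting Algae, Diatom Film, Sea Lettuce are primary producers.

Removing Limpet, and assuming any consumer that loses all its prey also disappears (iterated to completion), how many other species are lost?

0

Remove Limpet.
Every predator of it retains at least one other prey: Hermit Crab still has Periwinkle, Chiton; Oystercatcher still has Hermit Crab.
No consumer loses all prey, so no secondary extinctions occur.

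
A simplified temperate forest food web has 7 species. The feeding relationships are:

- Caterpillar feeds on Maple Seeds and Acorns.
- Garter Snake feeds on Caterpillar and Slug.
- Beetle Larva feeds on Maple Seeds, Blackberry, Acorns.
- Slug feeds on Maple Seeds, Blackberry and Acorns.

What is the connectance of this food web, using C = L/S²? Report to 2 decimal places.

The web has S = 7 species and L = 10 feeding links.
C = L / S² = 10 / 49 = 0.2041 ≈ 0.20.

C = 0.20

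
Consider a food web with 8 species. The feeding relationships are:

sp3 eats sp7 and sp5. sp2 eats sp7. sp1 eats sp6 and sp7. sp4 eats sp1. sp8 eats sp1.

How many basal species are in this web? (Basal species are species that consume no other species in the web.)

Basal species (no prey listed): sp6, sp5, sp7.
Count: 3.

3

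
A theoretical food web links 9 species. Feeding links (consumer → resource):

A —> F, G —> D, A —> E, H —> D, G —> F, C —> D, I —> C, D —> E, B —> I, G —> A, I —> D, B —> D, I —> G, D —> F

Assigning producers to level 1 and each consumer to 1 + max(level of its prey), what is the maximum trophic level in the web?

5

Producers (level 1): E, F.
E → D → C → I → B gives B level 5.
No species has a prey at level 5, so no species reaches level 6.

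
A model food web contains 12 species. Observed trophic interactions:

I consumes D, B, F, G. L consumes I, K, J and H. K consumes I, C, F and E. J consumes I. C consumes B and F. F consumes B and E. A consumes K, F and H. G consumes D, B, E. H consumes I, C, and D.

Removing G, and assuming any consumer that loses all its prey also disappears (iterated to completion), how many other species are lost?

0

Remove G.
Every predator of it retains at least one other prey: I still has B, D, F.
No consumer loses all prey, so no secondary extinctions occur.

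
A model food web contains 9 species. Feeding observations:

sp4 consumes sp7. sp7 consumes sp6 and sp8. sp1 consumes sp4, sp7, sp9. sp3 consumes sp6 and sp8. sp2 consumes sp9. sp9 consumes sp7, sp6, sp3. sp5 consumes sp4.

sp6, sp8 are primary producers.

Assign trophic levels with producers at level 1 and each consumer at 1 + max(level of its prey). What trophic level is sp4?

sp6 is a producer → level 1.
sp7 eats sp6 (level 1); other prey at levels: sp8 1 → level 2.
sp4 eats sp7 → level 3.

Trophic level 3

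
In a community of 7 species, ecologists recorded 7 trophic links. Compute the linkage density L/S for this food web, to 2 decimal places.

L/S = 1.00

There are L = 7 links among S = 7 species.
L/S = 7/7 = 1.0000 ≈ 1.00.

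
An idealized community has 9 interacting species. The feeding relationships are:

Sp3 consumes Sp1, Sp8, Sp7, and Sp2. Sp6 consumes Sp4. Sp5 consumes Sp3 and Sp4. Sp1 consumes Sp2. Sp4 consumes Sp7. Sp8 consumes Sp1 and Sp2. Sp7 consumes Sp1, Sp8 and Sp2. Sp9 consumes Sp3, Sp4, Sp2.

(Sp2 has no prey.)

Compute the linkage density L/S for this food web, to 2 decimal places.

There are L = 17 links among S = 9 species.
L/S = 17/9 = 1.8889 ≈ 1.89.

L/S = 1.89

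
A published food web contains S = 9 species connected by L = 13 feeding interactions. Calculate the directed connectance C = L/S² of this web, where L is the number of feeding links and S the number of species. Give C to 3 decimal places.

C = 0.160

The web has S = 9 species and L = 13 feeding links.
C = L / S² = 13 / 81 = 0.1605 ≈ 0.160.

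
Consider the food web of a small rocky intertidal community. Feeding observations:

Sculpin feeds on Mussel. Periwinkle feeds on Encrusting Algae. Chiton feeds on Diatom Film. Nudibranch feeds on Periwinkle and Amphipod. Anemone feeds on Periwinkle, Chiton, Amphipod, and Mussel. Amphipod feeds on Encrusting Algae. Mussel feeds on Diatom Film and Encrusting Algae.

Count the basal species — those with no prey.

2

Basal species (no prey listed): Encrusting Algae, Diatom Film.
Count: 2.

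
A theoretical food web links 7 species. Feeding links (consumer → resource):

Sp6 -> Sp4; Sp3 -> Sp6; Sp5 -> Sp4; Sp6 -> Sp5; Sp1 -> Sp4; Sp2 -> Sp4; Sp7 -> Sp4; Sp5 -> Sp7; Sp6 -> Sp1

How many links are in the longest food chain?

One longest chain: Sp4 → Sp7 → Sp5 → Sp6 → Sp3.
It has 5 species and 4 links.

4 links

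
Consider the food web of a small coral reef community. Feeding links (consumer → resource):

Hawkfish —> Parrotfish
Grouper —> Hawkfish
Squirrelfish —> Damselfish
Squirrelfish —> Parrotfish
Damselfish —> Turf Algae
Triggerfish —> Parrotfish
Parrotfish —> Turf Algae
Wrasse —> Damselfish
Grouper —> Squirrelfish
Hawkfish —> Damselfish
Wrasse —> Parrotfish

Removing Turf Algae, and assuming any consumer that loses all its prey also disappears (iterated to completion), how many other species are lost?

7

Remove Turf Algae.
Round 1: Damselfish (all prey gone), Parrotfish (all prey gone) → extinct.
Round 2: Wrasse (all prey gone), Triggerfish (all prey gone), Hawkfish (all prey gone), Squirrelfish (all prey gone) → extinct.
Round 3: Grouper (all prey gone) → extinct.
No further losses. Total secondary extinctions: 7.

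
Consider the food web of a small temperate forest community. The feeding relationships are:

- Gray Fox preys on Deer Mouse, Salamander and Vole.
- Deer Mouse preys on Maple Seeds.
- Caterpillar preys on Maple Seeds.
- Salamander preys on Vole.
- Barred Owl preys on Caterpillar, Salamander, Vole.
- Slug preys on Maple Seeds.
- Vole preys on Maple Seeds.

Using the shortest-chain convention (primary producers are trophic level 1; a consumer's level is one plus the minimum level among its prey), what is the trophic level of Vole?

Trophic level 2

Maple Seeds is a producer → level 1.
Vole eats Maple Seeds → level 2.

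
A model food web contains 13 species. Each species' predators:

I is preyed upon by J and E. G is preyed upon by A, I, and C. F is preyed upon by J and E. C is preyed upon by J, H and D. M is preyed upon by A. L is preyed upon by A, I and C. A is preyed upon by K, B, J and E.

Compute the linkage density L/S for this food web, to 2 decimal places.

There are L = 18 links among S = 13 species.
L/S = 18/13 = 1.3846 ≈ 1.38.

L/S = 1.38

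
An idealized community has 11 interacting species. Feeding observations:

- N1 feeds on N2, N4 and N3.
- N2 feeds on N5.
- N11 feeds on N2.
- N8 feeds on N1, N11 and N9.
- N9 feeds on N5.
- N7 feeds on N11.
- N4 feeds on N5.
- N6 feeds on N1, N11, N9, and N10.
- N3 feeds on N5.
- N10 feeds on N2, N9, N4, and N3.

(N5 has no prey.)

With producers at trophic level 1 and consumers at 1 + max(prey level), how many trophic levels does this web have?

Producers (level 1): N5.
N5 → N3 → N10 → N6 gives N6 level 4.
No species has a prey at level 4, so no species reaches level 5.

4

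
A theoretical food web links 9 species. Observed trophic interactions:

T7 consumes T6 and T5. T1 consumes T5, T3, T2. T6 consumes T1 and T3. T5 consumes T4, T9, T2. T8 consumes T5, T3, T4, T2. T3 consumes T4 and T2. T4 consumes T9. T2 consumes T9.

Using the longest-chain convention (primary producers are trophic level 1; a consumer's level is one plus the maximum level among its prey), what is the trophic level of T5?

Trophic level 3

T9 is a producer → level 1.
T2 eats T9 → level 2.
T5 eats T2 (level 2); other prey at levels: T9 1, T4 2 → level 3.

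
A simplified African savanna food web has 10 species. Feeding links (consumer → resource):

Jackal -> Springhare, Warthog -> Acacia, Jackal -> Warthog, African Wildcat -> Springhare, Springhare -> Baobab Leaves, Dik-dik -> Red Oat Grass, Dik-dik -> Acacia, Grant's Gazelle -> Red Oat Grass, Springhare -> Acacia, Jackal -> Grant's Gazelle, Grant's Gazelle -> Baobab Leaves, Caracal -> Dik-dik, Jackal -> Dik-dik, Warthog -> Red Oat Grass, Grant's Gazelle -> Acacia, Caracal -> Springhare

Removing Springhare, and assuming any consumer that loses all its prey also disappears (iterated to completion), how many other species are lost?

1

Remove Springhare.
Round 1: African Wildcat (all prey gone) → extinct.
No further losses. Total secondary extinctions: 1.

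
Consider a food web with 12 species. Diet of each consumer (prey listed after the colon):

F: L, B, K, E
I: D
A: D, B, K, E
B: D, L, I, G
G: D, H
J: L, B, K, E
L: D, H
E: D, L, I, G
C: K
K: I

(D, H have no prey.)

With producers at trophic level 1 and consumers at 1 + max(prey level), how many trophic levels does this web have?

Producers (level 1): D, H.
D → L → B → A gives A level 4.
No species has a prey at level 4, so no species reaches level 5.

4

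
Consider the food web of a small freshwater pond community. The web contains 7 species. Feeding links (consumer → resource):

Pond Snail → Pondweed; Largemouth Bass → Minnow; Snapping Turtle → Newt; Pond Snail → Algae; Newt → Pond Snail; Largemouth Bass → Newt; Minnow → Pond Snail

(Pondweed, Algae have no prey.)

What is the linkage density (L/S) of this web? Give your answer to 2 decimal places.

L/S = 1.00

There are L = 7 links among S = 7 species.
L/S = 7/7 = 1.0000 ≈ 1.00.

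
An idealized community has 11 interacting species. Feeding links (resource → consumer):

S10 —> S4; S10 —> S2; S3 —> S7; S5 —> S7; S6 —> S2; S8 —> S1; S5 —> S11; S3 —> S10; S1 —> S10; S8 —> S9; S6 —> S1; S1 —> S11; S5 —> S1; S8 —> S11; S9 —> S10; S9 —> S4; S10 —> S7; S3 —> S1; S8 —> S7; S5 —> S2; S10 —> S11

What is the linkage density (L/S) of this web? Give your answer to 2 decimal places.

There are L = 21 links among S = 11 species.
L/S = 21/11 = 1.9091 ≈ 1.91.

L/S = 1.91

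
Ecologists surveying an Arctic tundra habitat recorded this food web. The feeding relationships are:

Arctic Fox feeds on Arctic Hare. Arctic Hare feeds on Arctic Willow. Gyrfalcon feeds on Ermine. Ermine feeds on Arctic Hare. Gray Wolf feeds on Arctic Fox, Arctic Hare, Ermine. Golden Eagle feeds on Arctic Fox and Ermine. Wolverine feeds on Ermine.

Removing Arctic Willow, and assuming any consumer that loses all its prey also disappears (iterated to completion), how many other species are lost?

Remove Arctic Willow.
Round 1: Arctic Hare (all prey gone) → extinct.
Round 2: Ermine (all prey gone), Arctic Fox (all prey gone) → extinct.
Round 3: Golden Eagle (all prey gone), Gyrfalcon (all prey gone), Wolverine (all prey gone), Gray Wolf (all prey gone) → extinct.
No further losses. Total secondary extinctions: 7.

7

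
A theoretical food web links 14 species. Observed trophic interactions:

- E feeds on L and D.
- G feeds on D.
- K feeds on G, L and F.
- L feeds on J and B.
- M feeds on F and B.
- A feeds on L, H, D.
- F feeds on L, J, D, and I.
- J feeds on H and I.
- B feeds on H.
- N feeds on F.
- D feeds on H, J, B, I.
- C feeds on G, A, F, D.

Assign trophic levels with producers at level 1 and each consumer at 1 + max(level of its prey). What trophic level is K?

I is a producer → level 1.
J eats I (level 1); other prey at levels: H 1 → level 2.
D eats J (level 2); other prey at levels: I 1, H 1, B 2 → level 3.
G eats D → level 4.
K eats G (level 4); other prey at levels: L 3, F 4 → level 5.

Trophic level 5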